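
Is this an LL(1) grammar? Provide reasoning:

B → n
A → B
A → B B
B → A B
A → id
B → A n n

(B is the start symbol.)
No. Predict set conflict for B: { 'n' }

Relevant sets:
  FIRST(A) = { 'id', 'n' }
  FIRST(B) = { 'id', 'n' }

For B:
  PREDICT(B → n) = { 'n' }
  PREDICT(B → A B) = { 'id', 'n' }
  PREDICT(B → A n n) = { 'id', 'n' }
For A:
  PREDICT(A → B) = { 'id', 'n' }
  PREDICT(A → B B) = { 'id', 'n' }
  PREDICT(A → id) = { 'id' }

Conflict found: Predict set conflict for B: { 'n' }
The grammar is NOT LL(1).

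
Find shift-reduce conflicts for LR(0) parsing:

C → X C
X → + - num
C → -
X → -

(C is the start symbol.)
No shift-reduce conflicts

Augment with C' → C and build the canonical LR(0) collection (I0 = CLOSURE({[C' → . C]}), then GOTO on every symbol after a dot until no new states appear). It has 8 states:
  I0: { [C → . -], [C → . X C], [C' → . C], [X → . + - num], [X → . -] }  — shift
  I1: { [X → + . - num] }  — shift
  I2: { [C → - .], [X → - .] }  — 2 reduces
  I3: { [C' → C .] }  — accept
  I4: { [C → . -], [C → . X C], [C → X . C], [X → . + - num], [X → . -] }  — shift
  I5: { [C → X C .] }  — reduce
  I6: { [X → + - . num] }  — shift
  I7: { [X → + - num .] }  — reduce

No state contains both a complete item and a shift item.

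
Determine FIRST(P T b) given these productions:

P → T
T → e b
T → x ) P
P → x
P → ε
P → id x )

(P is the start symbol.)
{ 'e', 'id', 'x' }

FIRST sets of the non-terminals involved (from the grammar, by fixed-point iteration):
  FIRST(P) = { 'e', 'id', 'x', ε }
  FIRST(T) = { 'e', 'x' }

To compute FIRST(P T b), process the symbols left to right:
Symbol P is a non-terminal. Add FIRST(P) \ {ε} = { 'e', 'id', 'x' }
P is nullable (ε ∈ FIRST(P)), continue to the next symbol.
Symbol T is a non-terminal. Add FIRST(T) \ {ε} = { 'e', 'x' }
T is not nullable (ε ∉ FIRST(T)), so stop here.
FIRST(P T b) = { 'e', 'id', 'x' }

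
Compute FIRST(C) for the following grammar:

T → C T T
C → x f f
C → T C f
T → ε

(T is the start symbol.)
To compute FIRST(C), examine every production with C on the left-hand side, reading each right-hand side left to right until a non-nullable symbol is reached.

FIRST sets of the other non-terminals involved (by the same procedure, iterated to a fixed point):
  FIRST(T) = { 'x', ε }

From C → x f f:
  - x is a terminal: add 'x' and stop
From C → T C f:
  - T is a non-terminal: add FIRST(T) \ {ε} = { 'x' }
    T is nullable, so continue to the next symbol
  - C is the symbol being defined: contributes nothing new
    C is not nullable, so stop

Collecting: FIRST(C) = { 'x' }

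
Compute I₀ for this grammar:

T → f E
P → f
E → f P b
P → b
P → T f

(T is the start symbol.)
First, augment the grammar with T' → T
I₀ = CLOSURE({ [T' → . T] }):
  [T' → . T] has the dot before T: add [T → . f E]
No further items can be added.

I₀ = { [T → . f E], [T' → . T] }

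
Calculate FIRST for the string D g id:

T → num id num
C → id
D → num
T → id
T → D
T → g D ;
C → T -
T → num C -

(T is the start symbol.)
{ 'num' }

FIRST sets of the non-terminals involved (from the grammar, by fixed-point iteration):
  FIRST(D) = { 'num' }

To compute FIRST(D g id), process the symbols left to right:
Symbol D is a non-terminal. Add FIRST(D) \ {ε} = { 'num' }
D is not nullable (ε ∉ FIRST(D)), so stop here.
FIRST(D g id) = { 'num' }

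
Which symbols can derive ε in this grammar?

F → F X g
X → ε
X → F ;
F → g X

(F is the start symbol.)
A non-terminal is nullable if it can derive ε (the empty string): either it has an ε-production, or it has a production whose right-hand side consists entirely of nullable non-terminals.

ε-productions: X → ε
So X is immediately nullable.
No further non-terminal can be added: every production for the remaining non-terminals contains a terminal or a non-nullable non-terminal.
Nullable = { 'X' }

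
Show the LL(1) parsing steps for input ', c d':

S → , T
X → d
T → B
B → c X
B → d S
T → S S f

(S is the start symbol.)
Stack is shown with the top on the left.

Stack  Input    Action
----------------------
S $    , c d $  output S → , T
, T $  , c d $  match ','
T $    c d $    output T → B
B $    c d $    output B → c X
c X $  c d $    match 'c'
X $    d $      output X → d
d $    d $      match 'd'
$      $        accept

The string is accepted.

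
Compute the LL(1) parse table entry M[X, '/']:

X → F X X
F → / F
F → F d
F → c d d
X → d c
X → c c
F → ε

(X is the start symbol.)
X → F X X

To find M[X, '/'], we find productions for X where '/' is in the predict set (PREDICT(N → α) = (FIRST(α) \ {ε}) ∪ (FOLLOW(N) if α ⇒* ε)).

Relevant sets:
  FIRST(F) = { '/', 'c', 'd', ε }
  FIRST(X) = { '/', 'c', 'd' }

X → F X X: PREDICT = { '/', 'c', 'd' }
  '/' is in predict set, so this production goes in M[X, '/']
X → d c: PREDICT = { 'd' }
X → c c: PREDICT = { 'c' }

M[X, '/'] = X → F X X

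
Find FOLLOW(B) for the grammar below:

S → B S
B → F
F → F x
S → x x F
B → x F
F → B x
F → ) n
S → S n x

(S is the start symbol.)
To compute FOLLOW(B), find every occurrence of B on a right-hand side N → α B β: add FIRST(β) \ {ε}, and if β is empty or nullable also add FOLLOW(N). Iterate to a fixed point.

In S → B S: B is followed by S, add FIRST(S) \ {ε} = { ')', 'x' }
In F → B x: B is followed by x, add FIRST(x) \ {ε} = { 'x' }

Taking the union: FOLLOW(B) = { ')', 'x' }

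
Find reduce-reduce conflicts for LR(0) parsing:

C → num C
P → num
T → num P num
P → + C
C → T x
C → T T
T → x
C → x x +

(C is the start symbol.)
Augment with C' → C and build the canonical LR(0) collection (I0 = CLOSURE({[C' → . C]}), then GOTO on every symbol after a dot until no new states appear). It has 17 states:
  I0: { [C → . T T], [C → . T x], [C → . num C], [C → . x x +], [C' → . C], [T → . num P num], [T → . x] }  — shift
  I1: { [C' → C .] }  — accept
  I2: { [C → T . T], [C → T . x], [T → . num P num], [T → . x] }  — shift
  I3: { [C → . T T], [C → . T x], [C → . num C], [C → . x x +], [C → num . C], [P → . + C], [P → . num], [T → . num P num], [T → . x], [T → num . P num] }  — shift
  I4: { [C → x . x +], [T → x .] }  — shift, reduce
  I5: { [C → x x . +] }  — shift
  I6: { [C → x x + .] }  — reduce
  I7: { [C → . T T], [C → . T x], [C → . num C], [C → . x x +], [P → + . C], [T → . num P num], [T → . x] }  — shift
  I8: { [C → num C .] }  — reduce
  I9: { [T → num P . num] }  — shift
  I10: { [C → . T T], [C → . T x], [C → . num C], [C → . x x +], [C → num . C], [P → . + C], [P → . num], [P → num .], [T → . num P num], [T → . x], [T → num . P num] }  — shift, reduce
  I11: { [T → num P num .] }  — reduce
  I12: { [P → + C .] }  — reduce
  I13: { [C → T T .] }  — reduce
  I14: { [P → . + C], [P → . num], [T → num . P num] }  — shift
  I15: { [C → T x .], [T → x .] }  — 2 reduces
  I16: { [P → num .] }  — reduce

I15 contains complete items [C → T x .], [T → x .] — reduce-reduce conflict.

Answer: Yes — I15: [C → T x .] vs [T → x .]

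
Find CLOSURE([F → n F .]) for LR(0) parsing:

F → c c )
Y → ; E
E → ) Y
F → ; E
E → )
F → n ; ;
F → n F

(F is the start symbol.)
{ [F → n F .] }

Start with: [F → n F .]
The dot is at the end, so nothing is added.

CLOSURE = { [F → n F .] }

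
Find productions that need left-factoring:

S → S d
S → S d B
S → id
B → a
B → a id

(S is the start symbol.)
Yes, S has productions with common prefix 'S d'; B has productions with common prefix 'a'

Left-factoring is needed when two productions for the same non-terminal
share a common prefix on the right-hand side.

Productions for S:
  S → S d
  S → S d B
  S → id
Productions for B:
  B → a
  B → a id

Found common prefix 'S d' in productions for S
Found common prefix 'a' in productions for B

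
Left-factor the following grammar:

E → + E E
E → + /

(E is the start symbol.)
E → + E'
E' → E E
E' → /

Left-factoring transforms A → αβ₁ | αβ₂ into A → αA' and A' → β₁ | β₂
(α is the longest common prefix among the alternatives). Repeat until
no nonterminal has two alternatives with a common prefix.

Round 1: E has alternatives sharing prefix '+'. Introduce E': E → + E'
  Add: E' → E E
  Add: E' → /

No remaining common prefixes — done.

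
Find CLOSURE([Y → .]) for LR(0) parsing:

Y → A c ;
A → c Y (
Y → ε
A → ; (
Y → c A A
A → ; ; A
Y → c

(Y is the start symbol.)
{ [Y → .] }

Start with: [Y → .]
The dot is at the end, so nothing is added.

CLOSURE = { [Y → .] }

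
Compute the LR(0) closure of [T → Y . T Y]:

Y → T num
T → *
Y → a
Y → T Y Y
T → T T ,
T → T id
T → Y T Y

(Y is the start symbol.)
To compute CLOSURE, for each item [A → α.Bβ] where B is a non-terminal, add [B → .γ] for all productions B → γ; repeat for the newly added items until nothing changes.

Start with: [T → Y . T Y]
  [T → Y . T Y] has the dot before T: add [T → . *], [T → . T T ,], [T → . T id], [T → . Y T Y]
  [T → . Y T Y] has the dot before Y: add [Y → . T num], [Y → . a], [Y → . T Y Y]
No further items can be added.

CLOSURE = { [T → . *], [T → . T T ,], [T → . T id], [T → . Y T Y], [T → Y . T Y], [Y → . T Y Y], [Y → . T num], [Y → . a] }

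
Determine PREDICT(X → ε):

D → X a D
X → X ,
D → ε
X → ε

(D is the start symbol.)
PREDICT(X → ε) = (FIRST(RHS) \ {ε}) ∪ (FOLLOW(X) if ε ∈ FIRST(RHS), i.e. RHS ⇒* ε)
The right-hand side is ε (FIRST(ε) = { ε }), so the predict set is FOLLOW(X) = { ',', 'a' }
PREDICT(X → ε) = { ',', 'a' }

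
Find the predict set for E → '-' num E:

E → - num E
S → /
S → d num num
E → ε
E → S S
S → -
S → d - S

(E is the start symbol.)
{ '-' }

PREDICT(E → '-' num E) = (FIRST(RHS) \ {ε}) ∪ (FOLLOW(E) if ε ∈ FIRST(RHS), i.e. RHS ⇒* ε)
FIRST('-' num E) = { '-' }
ε ∉ FIRST('-' num E), so FOLLOW(E) is not added.
PREDICT(E → '-' num E) = { '-' }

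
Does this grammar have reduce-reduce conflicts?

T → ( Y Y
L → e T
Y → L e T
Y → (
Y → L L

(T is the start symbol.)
Augment with T' → T and build the canonical LR(0) collection (I0 = CLOSURE({[T' → . T]}), then GOTO on every symbol after a dot until no new states appear). It has 12 states:
  I0: { [T → . ( Y Y], [T' → . T] }  — shift
  I1: { [L → . e T], [T → ( . Y Y], [Y → . (], [Y → . L L], [Y → . L e T] }  — shift
  I2: { [T' → T .] }  — accept
  I3: { [Y → ( .] }  — reduce
  I4: { [L → . e T], [Y → L . L], [Y → L . e T] }  — shift
  I5: { [L → . e T], [T → ( Y . Y], [Y → . (], [Y → . L L], [Y → . L e T] }  — shift
  I6: { [L → e . T], [T → . ( Y Y] }  — shift
  I7: { [L → e T .] }  — reduce
  I8: { [T → ( Y Y .] }  — reduce
  I9: { [Y → L L .] }  — reduce
  I10: { [L → e . T], [T → . ( Y Y], [Y → L e . T] }  — shift
  I11: { [L → e T .], [Y → L e T .] }  — 2 reduces

I11 contains complete items [L → e T .], [Y → L e T .] — reduce-reduce conflict.

Answer: Yes — I11: [L → e T .] vs [Y → L e T .]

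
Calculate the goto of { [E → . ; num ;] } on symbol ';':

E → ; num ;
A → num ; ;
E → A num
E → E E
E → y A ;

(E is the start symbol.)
GOTO(I, ';') = CLOSURE({ [A → αX.β] : [A → α.Xβ] ∈ I, X = ';' })

Items with dot before ';', with the dot advanced:
  [E → . ; num ;] → [E → ; . num ;]
Closure adds nothing (no advanced item has the dot before a non-terminal).

GOTO = { [E → ; . num ;] }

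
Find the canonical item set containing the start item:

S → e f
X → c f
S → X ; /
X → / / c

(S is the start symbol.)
{ [S → . X ; /], [S → . e f], [S' → . S], [X → . / / c], [X → . c f] }

First, augment the grammar with S' → S
I₀ = CLOSURE({ [S' → . S] }):
  [S' → . S] has the dot before S: add [S → . e f], [S → . X ; /]
  [S → . X ; /] has the dot before X: add [X → . c f], [X → . / / c]
No further items can be added.

I₀ = { [S → . X ; /], [S → . e f], [S' → . S], [X → . / / c], [X → . c f] }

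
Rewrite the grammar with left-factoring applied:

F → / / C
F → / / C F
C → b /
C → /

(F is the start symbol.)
F → / / C F'
F' → ε
F' → F
C → b /
C → /

Left-factoring transforms A → αβ₁ | αβ₂ into A → αA' and A' → β₁ | β₂
(α is the longest common prefix among the alternatives). Repeat until
no nonterminal has two alternatives with a common prefix.

Round 1: F has alternatives sharing prefix '/ / C'. Introduce F': F → / / C F'
  Add: F' → ε
  Add: F' → F

No remaining common prefixes — done.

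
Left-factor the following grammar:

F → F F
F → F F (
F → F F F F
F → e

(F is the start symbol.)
Left-factoring transforms A → αβ₁ | αβ₂ into A → αA' and A' → β₁ | β₂
(α is the longest common prefix among the alternatives). Repeat until
no nonterminal has two alternatives with a common prefix.

Round 1: F has alternatives sharing prefix 'F F'. Introduce F': F → F F F'
  Add: F' → ε
  Add: F' → (
  Add: F' → F F

No remaining common prefixes — done.

Resulting grammar:
F → F F F'
F' → ε
F' → (
F' → F F
F → e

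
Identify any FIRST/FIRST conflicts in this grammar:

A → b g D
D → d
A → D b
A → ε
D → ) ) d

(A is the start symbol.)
No FIRST/FIRST conflicts.

A FIRST/FIRST conflict occurs when two productions N → α and N → β for the same non-terminal have FIRST(α) ∩ FIRST(β) ≠ ∅ (with ε ∈ FIRST of a nullable right-hand side, so two nullable alternatives also conflict).

FIRST sets of the non-terminals at (or reachable through a nullable prefix from) the front of some alternative:
  FIRST(D) = { ')', 'd' }

Productions for A:
  A → b g D: FIRST = { 'b' }
  A → D b: FIRST = { ')', 'd' }
  A → ε: FIRST = { ε }
Productions for D:
  D → d: FIRST = { 'd' }
  D → ) ) d: FIRST = { ')' }

All alternatives of each non-terminal have pairwise disjoint FIRST sets.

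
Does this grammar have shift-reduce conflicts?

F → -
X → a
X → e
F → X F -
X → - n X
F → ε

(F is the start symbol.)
Augment with F' → F and build the canonical LR(0) collection (I0 = CLOSURE({[F' → . F]}), then GOTO on every symbol after a dot until no new states appear). It has 11 states:
  I0: { [F → . -], [F → . X F -], [F → .], [F' → . F], [X → . - n X], [X → . a], [X → . e] }  — shift, reduce
  I1: { [F → - .], [X → - . n X] }  — shift, reduce
  I2: { [F' → F .] }  — accept
  I3: { [F → . -], [F → . X F -], [F → .], [F → X . F -], [X → . - n X], [X → . a], [X → . e] }  — shift, reduce
  I4: { [X → a .] }  — reduce
  I5: { [X → e .] }  — reduce
  I6: { [F → X F . -] }  — shift
  I7: { [F → X F - .] }  — reduce
  I8: { [X → - n . X], [X → . - n X], [X → . a], [X → . e] }  — shift
  I9: { [X → - . n X] }  — shift
  I10: { [X → - n X .] }  — reduce

I0 contains reduce item [F → .] and shift items [F → . -], [X → . - n X], [X → . a], [X → . e] — shift-reduce conflict.
I1 contains reduce item [F → - .] and shift item [X → - . n X] — shift-reduce conflict.
I3 contains reduce item [F → .] and shift items [F → . -], [X → . - n X], [X → . a], [X → . e] — shift-reduce conflict.

Answer: Yes — I0: [F → .] vs [F → . -]; I1: [F → - .] vs [X → - . n X]; I3: [F → .] vs [F → . -]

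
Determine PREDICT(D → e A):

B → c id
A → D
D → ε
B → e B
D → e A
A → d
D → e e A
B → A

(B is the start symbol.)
PREDICT(D → e A) = (FIRST(RHS) \ {ε}) ∪ (FOLLOW(D) if ε ∈ FIRST(RHS), i.e. RHS ⇒* ε)
FIRST(e A) = { 'e' }
ε ∉ FIRST(e A), so FOLLOW(D) is not added.
PREDICT(D → e A) = { 'e' }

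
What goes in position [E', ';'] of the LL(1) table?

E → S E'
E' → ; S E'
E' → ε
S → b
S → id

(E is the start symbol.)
E' → ; S E'

To find M[E', ';'], we find productions for E' where ';' is in the predict set (PREDICT(N → α) = (FIRST(α) \ {ε}) ∪ (FOLLOW(N) if α ⇒* ε)).

Relevant sets:
  FOLLOW(E') = { $ }

E' → ; S E': PREDICT = { ';' }
  ';' is in predict set, so this production goes in M[E', ';']
E' → ε: PREDICT = { $ }

M[E', ';'] = E' → ; S E'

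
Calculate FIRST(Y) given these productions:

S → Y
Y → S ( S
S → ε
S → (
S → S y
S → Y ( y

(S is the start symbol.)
{ '(', 'y' }

To compute FIRST(Y), examine every production with Y on the left-hand side, reading each right-hand side left to right until a non-nullable symbol is reached.

FIRST sets of the other non-terminals involved (by the same procedure, iterated to a fixed point):
  FIRST(S) = { '(', 'y', ε }

From Y → S ( S:
  - S is a non-terminal: add FIRST(S) \ {ε} = { '(', 'y' }
    S is nullable, so continue to the next symbol
  - '(' is a terminal: add '(' and stop

Collecting: FIRST(Y) = { '(', 'y' }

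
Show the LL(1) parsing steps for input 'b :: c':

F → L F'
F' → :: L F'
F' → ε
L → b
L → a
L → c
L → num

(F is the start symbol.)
Stack is shown with the top on the left.

Stack      Input     Action
---------------------------
F $        b :: c $  output F → L F'
L F' $     b :: c $  output L → b
b F' $     b :: c $  match 'b'
F' $       :: c $    output F' → :: L F'
:: L F' $  :: c $    match '::'
L F' $     c $       output L → c
c F' $     c $       match 'c'
F' $       $         output F' → ε
$          $         accept

The string is accepted.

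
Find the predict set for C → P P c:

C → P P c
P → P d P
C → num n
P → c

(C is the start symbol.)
PREDICT(C → P P c) = (FIRST(RHS) \ {ε}) ∪ (FOLLOW(C) if ε ∈ FIRST(RHS), i.e. RHS ⇒* ε)
FIRST(P) = { 'c' }
FIRST(P P c) = { 'c' }
ε ∉ FIRST(P P c), so FOLLOW(C) is not added.
PREDICT(C → P P c) = { 'c' }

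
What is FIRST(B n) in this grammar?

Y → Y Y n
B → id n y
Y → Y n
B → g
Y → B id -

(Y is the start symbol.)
{ 'g', 'id' }

FIRST sets of the non-terminals involved (from the grammar, by fixed-point iteration):
  FIRST(B) = { 'g', 'id' }

To compute FIRST(B n), process the symbols left to right:
Symbol B is a non-terminal. Add FIRST(B) \ {ε} = { 'g', 'id' }
B is not nullable (ε ∉ FIRST(B)), so stop here.
FIRST(B n) = { 'g', 'id' }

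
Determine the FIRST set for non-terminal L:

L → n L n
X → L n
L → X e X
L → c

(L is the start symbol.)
To compute FIRST(L), examine every production with L on the left-hand side, reading each right-hand side left to right until a non-nullable symbol is reached.

FIRST sets of the other non-terminals involved (by the same procedure, iterated to a fixed point):
  FIRST(X) = { 'c', 'n' }

From L → n L n:
  - n is a terminal: add 'n' and stop
From L → X e X:
  - X is a non-terminal: add FIRST(X) \ {ε} = { 'c', 'n' }
    X is not nullable, so stop
From L → c:
  - c is a terminal: add 'c' and stop

Collecting: FIRST(L) = { 'c', 'n' }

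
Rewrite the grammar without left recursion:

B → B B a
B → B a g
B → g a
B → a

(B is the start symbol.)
B → g a B'
B → a B'
B' → B a B'
B' → a g B'
B' → ε

B is directly left-recursive. The standard transformation for
  A → A α₁ | ... | A α_m | β₁ | ... | β_n
is
  A  → β₁ A' | ... | β_n A'
  A' → α₁ A' | ... | α_m A' | ε

B → g a becomes B → g a B'
B → a becomes B → a B'
B → B B a becomes B' → B a B'
B → B a g becomes B' → a g B'
Add B' → ε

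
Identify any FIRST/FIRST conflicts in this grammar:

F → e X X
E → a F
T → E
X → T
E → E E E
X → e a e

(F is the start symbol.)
Yes. E → a F / E → E E E on { 'a' }

A FIRST/FIRST conflict occurs when two productions N → α and N → β for the same non-terminal have FIRST(α) ∩ FIRST(β) ≠ ∅ (with ε ∈ FIRST of a nullable right-hand side, so two nullable alternatives also conflict).

FIRST sets of the non-terminals at (or reachable through a nullable prefix from) the front of some alternative:
  FIRST(E) = { 'a' }
  FIRST(T) = { 'a' }

Productions for E:
  E → a F: FIRST = { 'a' }
  E → E E E: FIRST = { 'a' }
Productions for X:
  X → T: FIRST = { 'a' }
  X → e a e: FIRST = { 'e' }
F, T have only one production, so no FIRST/FIRST conflict is possible there.

Conflict for E: E → a F and E → E E E
  Overlap: { 'a' }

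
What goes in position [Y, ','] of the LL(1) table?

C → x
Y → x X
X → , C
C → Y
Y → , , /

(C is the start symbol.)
Y → , , /

To find M[Y, ','], we find productions for Y where ',' is in the predict set (PREDICT(N → α) = (FIRST(α) \ {ε}) ∪ (FOLLOW(N) if α ⇒* ε)).

Y → x X: PREDICT = { 'x' }
Y → , , /: PREDICT = { ',' }
  ',' is in predict set, so this production goes in M[Y, ',']

M[Y, ','] = Y → , , /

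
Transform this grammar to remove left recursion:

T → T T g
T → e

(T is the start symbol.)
T is directly left-recursive. The standard transformation for
  A → A α₁ | ... | A α_m | β₁ | ... | β_n
is
  A  → β₁ A' | ... | β_n A'
  A' → α₁ A' | ... | α_m A' | ε

T → e becomes T → e T'
T → T T g becomes T' → T g T'
Add T' → ε

Resulting grammar:
T → e T'
T' → T g T'
T' → ε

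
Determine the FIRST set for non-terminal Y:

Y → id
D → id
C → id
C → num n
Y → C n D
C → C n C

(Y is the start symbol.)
{ 'id', 'num' }

To compute FIRST(Y), examine every production with Y on the left-hand side, reading each right-hand side left to right until a non-nullable symbol is reached.

FIRST sets of the other non-terminals involved (by the same procedure, iterated to a fixed point):
  FIRST(C) = { 'id', 'num' }

From Y → id:
  - id is a terminal: add 'id' and stop
From Y → C n D:
  - C is a non-terminal: add FIRST(C) \ {ε} = { 'id', 'num' }
    C is not nullable, so stop

Collecting: FIRST(Y) = { 'id', 'num' }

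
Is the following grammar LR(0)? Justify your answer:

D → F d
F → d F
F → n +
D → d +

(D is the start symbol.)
A grammar is LR(0) if no state in the canonical LR(0) collection has:
  - both a shift item (dot before a terminal) and a complete item (shift-reduce conflict), or
  - two or more complete items (reduce-reduce conflict; the accept item [D' → D .] counts as a complete item here).

Augment with D' → D and build the canonical LR(0) collection (I0 = CLOSURE({[D' → . D]}), then GOTO on every symbol after a dot until no new states appear). It has 10 states:
  I0: { [D → . F d], [D → . d +], [D' → . D], [F → . d F], [F → . n +] }  — shift
  I1: { [D' → D .] }  — accept
  I2: { [D → F . d] }  — shift
  I3: { [D → d . +], [F → . d F], [F → . n +], [F → d . F] }  — shift
  I4: { [F → n . +] }  — shift
  I5: { [F → n + .] }  — reduce
  I6: { [D → d + .] }  — reduce
  I7: { [F → d F .] }  — reduce
  I8: { [F → . d F], [F → . n +], [F → d . F] }  — shift
  I9: { [D → F d .] }  — reduce

Every state is either a pure shift/goto state or contains exactly one complete item and nothing to shift — no conflicts. The grammar is LR(0).

Answer: Yes, the grammar is LR(0)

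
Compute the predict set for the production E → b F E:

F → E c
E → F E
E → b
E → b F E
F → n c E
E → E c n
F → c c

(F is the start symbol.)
{ 'b' }

PREDICT(E → b F E) = (FIRST(RHS) \ {ε}) ∪ (FOLLOW(E) if ε ∈ FIRST(RHS), i.e. RHS ⇒* ε)
FIRST(b F E) = { 'b' }
ε ∉ FIRST(b F E), so FOLLOW(E) is not added.
PREDICT(E → b F E) = { 'b' }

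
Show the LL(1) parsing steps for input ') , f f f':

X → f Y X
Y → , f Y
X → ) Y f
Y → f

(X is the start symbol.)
Stack is shown with the top on the left.

Stack      Input        Action
------------------------------
X $        ) , f f f $  output X → ) Y f
) Y f $    ) , f f f $  match ')'
Y f $      , f f f $    output Y → , f Y
, f Y f $  , f f f $    match ','
f Y f $    f f f $      match 'f'
Y f $      f f $        output Y → f
f f $      f f $        match 'f'
f $        f $          match 'f'
$          $            accept

The string is accepted.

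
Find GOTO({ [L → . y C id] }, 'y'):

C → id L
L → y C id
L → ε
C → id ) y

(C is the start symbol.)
GOTO(I, 'y') = CLOSURE({ [A → αX.β] : [A → α.Xβ] ∈ I, X = 'y' })

Items with dot before 'y', with the dot advanced:
  [L → . y C id] → [L → y . C id]
Closure of the advanced items:
  [L → y . C id] has the dot before C: add [C → . id L], [C → . id ) y]

GOTO = { [C → . id ) y], [C → . id L], [L → y . C id] }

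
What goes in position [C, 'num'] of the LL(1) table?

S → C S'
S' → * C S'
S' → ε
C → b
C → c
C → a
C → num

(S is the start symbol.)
C → num

To find M[C, 'num'], we find productions for C where 'num' is in the predict set (PREDICT(N → α) = (FIRST(α) \ {ε}) ∪ (FOLLOW(N) if α ⇒* ε)).

C → b: PREDICT = { 'b' }
C → c: PREDICT = { 'c' }
C → a: PREDICT = { 'a' }
C → num: PREDICT = { 'num' }
  'num' is in predict set, so this production goes in M[C, 'num']

M[C, 'num'] = C → num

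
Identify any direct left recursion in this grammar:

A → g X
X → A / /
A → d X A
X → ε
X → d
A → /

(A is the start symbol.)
Direct left recursion occurs when N → N α for some non-terminal N (the right-hand side begins with the left-hand side itself).

A → g X: starts with g
X → A / /: starts with A
A → d X A: starts with d
X → ε: starts with ε
X → d: starts with d
A → /: starts with '/'

No direct left recursion found.

Answer: No direct left recursion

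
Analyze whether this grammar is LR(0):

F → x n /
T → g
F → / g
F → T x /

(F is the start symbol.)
A grammar is LR(0) if no state in the canonical LR(0) collection has:
  - both a shift item (dot before a terminal) and a complete item (shift-reduce conflict), or
  - two or more complete items (reduce-reduce conflict; the accept item [F' → F .] counts as a complete item here).

Augment with F' → F and build the canonical LR(0) collection (I0 = CLOSURE({[F' → . F]}), then GOTO on every symbol after a dot until no new states appear). It has 11 states:
  I0: { [F → . / g], [F → . T x /], [F → . x n /], [F' → . F], [T → . g] }  — shift
  I1: { [F → / . g] }  — shift
  I2: { [F' → F .] }  — accept
  I3: { [F → T . x /] }  — shift
  I4: { [T → g .] }  — reduce
  I5: { [F → x . n /] }  — shift
  I6: { [F → x n . /] }  — shift
  I7: { [F → x n / .] }  — reduce
  I8: { [F → T x . /] }  — shift
  I9: { [F → T x / .] }  — reduce
  I10: { [F → / g .] }  — reduce

Every state is either a pure shift/goto state or contains exactly one complete item and nothing to shift — no conflicts. The grammar is LR(0).

Answer: Yes, the grammar is LR(0)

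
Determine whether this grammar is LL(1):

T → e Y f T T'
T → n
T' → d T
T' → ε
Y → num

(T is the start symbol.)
No. Predict set conflict for T': { 'd' }

A grammar is LL(1) if for each non-terminal N with multiple productions, the predict sets of those productions are pairwise disjoint, where PREDICT(N → α) = (FIRST(α) \ {ε}) ∪ (FOLLOW(N) if α ⇒* ε).

Relevant sets:
  FOLLOW(T') = { $, 'd' }

For T:
  PREDICT(T → e Y f T T') = { 'e' }
  PREDICT(T → n) = { 'n' }
For T':
  PREDICT(T' → d T) = { 'd' }
  PREDICT(T' → ε) = { $, 'd' }
Y has a single production, so nothing to check there.

Conflict found: Predict set conflict for T': { 'd' }
The grammar is NOT LL(1).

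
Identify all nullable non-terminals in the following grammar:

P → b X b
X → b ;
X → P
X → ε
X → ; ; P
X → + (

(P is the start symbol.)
ε-productions: X → ε
So X is immediately nullable.
No further non-terminal can be added: every production for the remaining non-terminals contains a terminal or a non-nullable non-terminal.
Nullable = { 'X' }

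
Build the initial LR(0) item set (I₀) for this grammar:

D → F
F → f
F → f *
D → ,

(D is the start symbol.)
{ [D → . ,], [D → . F], [D' → . D], [F → . f *], [F → . f] }

First, augment the grammar with D' → D
I₀ = CLOSURE({ [D' → . D] }):
  [D' → . D] has the dot before D: add [D → . F], [D → . ,]
  [D → . F] has the dot before F: add [F → . f], [F → . f *]
No further items can be added.

I₀ = { [D → . ,], [D → . F], [D' → . D], [F → . f *], [F → . f] }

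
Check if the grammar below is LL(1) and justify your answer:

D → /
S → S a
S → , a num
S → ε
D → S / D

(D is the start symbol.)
A grammar is LL(1) if for each non-terminal N with multiple productions, the predict sets of those productions are pairwise disjoint, where PREDICT(N → α) = (FIRST(α) \ {ε}) ∪ (FOLLOW(N) if α ⇒* ε).

Relevant sets:
  FIRST(S) = { ',', 'a', ε }
  FOLLOW(S) = { '/', 'a' }

For D:
  PREDICT(D → '/') = { '/' }
  PREDICT(D → S '/' D) = { ',', '/', 'a' }
For S:
  PREDICT(S → S a) = { ',', 'a' }
  PREDICT(S → ',' a num) = { ',' }
  PREDICT(S → ε) = { '/', 'a' }

Conflict found: Predict set conflict for D: { '/' }
The grammar is NOT LL(1).

Answer: No. Predict set conflict for D: { '/' }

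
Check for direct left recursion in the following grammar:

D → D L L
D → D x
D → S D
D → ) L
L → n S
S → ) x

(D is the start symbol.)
Yes, D is left-recursive

D → D L L: LEFT RECURSIVE (starts with D)
D → D x: LEFT RECURSIVE (starts with D)
D → S D: starts with S
D → ) L: starts with ')'
L → n S: starts with n
S → ) x: starts with ')'

The grammar has direct left recursion on: D.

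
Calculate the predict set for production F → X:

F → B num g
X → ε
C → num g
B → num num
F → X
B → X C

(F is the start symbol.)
{ $ }

PREDICT(F → X) = (FIRST(RHS) \ {ε}) ∪ (FOLLOW(F) if ε ∈ FIRST(RHS), i.e. RHS ⇒* ε)
FIRST(X) = { ε }
FIRST(X) = { ε }
ε ∈ FIRST(X) (the right-hand side is nullable), so add FOLLOW(F) = { $ }
PREDICT(F → X) = { $ }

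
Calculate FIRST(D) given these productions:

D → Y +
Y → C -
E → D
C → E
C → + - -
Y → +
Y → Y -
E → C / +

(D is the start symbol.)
{ '+' }

FIRST sets of the other non-terminals involved (by the same procedure, iterated to a fixed point):
  FIRST(Y) = { '+' }

From D → Y +:
  - Y is a non-terminal: add FIRST(Y) \ {ε} = { '+' }
    Y is not nullable, so stop

Collecting: FIRST(D) = { '+' }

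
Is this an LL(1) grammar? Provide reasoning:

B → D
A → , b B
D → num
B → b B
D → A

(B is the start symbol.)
A grammar is LL(1) if for each non-terminal N with multiple productions, the predict sets of those productions are pairwise disjoint, where PREDICT(N → α) = (FIRST(α) \ {ε}) ∪ (FOLLOW(N) if α ⇒* ε).

Relevant sets:
  FIRST(D) = { ',', 'num' }
  FIRST(A) = { ',' }

For B:
  PREDICT(B → D) = { ',', 'num' }
  PREDICT(B → b B) = { 'b' }
For D:
  PREDICT(D → num) = { 'num' }
  PREDICT(D → A) = { ',' }
A has a single production, so nothing to check there.

All predict sets are disjoint. The grammar IS LL(1).

Answer: Yes, the grammar is LL(1).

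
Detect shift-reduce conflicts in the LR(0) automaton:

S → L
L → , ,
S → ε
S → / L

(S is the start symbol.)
Augment with S' → S and build the canonical LR(0) collection (I0 = CLOSURE({[S' → . S]}), then GOTO on every symbol after a dot until no new states appear). It has 7 states:
  I0: { [L → . , ,], [S → . / L], [S → . L], [S → .], [S' → . S] }  — shift, reduce
  I1: { [L → , . ,] }  — shift
  I2: { [L → . , ,], [S → / . L] }  — shift
  I3: { [S → L .] }  — reduce
  I4: { [S' → S .] }  — accept
  I5: { [S → / L .] }  — reduce
  I6: { [L → , , .] }  — reduce

I0 contains reduce item [S → .] and shift items [L → . , ,], [S → . / L] — shift-reduce conflict.

Answer: Yes — I0: [S → .] vs [L → . , ,]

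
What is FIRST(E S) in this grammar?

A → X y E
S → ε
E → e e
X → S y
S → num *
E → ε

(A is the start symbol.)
FIRST sets of the non-terminals involved (from the grammar, by fixed-point iteration):
  FIRST(E) = { 'e', ε }
  FIRST(S) = { 'num', ε }

To compute FIRST(E S), process the symbols left to right:
Symbol E is a non-terminal. Add FIRST(E) \ {ε} = { 'e' }
E is nullable (ε ∈ FIRST(E)), continue to the next symbol.
Symbol S is a non-terminal. Add FIRST(S) \ {ε} = { 'num' }
S is nullable (ε ∈ FIRST(S)), continue to the next symbol.
All symbols are nullable, so ε is in the result.
FIRST(E S) = { 'e', 'num', ε }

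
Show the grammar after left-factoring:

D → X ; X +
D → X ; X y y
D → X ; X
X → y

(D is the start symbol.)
D → X ; X D'
D' → +
D' → y y
D' → ε
X → y

Left-factoring transforms A → αβ₁ | αβ₂ into A → αA' and A' → β₁ | β₂
(α is the longest common prefix among the alternatives). Repeat until
no nonterminal has two alternatives with a common prefix.

Round 1: D has alternatives sharing prefix 'X ; X'. Introduce D': D → X ; X D'
  Add: D' → +
  Add: D' → y y
  Add: D' → ε

No remaining common prefixes — done.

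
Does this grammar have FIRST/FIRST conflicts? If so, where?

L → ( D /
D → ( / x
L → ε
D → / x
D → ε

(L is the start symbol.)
No FIRST/FIRST conflicts.

A FIRST/FIRST conflict occurs when two productions N → α and N → β for the same non-terminal have FIRST(α) ∩ FIRST(β) ≠ ∅ (with ε ∈ FIRST of a nullable right-hand side, so two nullable alternatives also conflict).

Productions for L:
  L → ( D /: FIRST = { '(' }
  L → ε: FIRST = { ε }
Productions for D:
  D → ( / x: FIRST = { '(' }
  D → / x: FIRST = { '/' }
  D → ε: FIRST = { ε }

All alternatives of each non-terminal have pairwise disjoint FIRST sets.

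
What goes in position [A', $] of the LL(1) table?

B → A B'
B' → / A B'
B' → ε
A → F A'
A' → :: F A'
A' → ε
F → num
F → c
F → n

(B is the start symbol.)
A' → ε

To find M[A', $], we find productions for A' where $ is in the predict set (PREDICT(N → α) = (FIRST(α) \ {ε}) ∪ (FOLLOW(N) if α ⇒* ε)).

Relevant sets:
  FOLLOW(A') = { $, '/' }

A' → :: F A': PREDICT = { '::' }
A' → ε: PREDICT = { $, '/' }
  $ is in predict set, so this production goes in M[A', $]

M[A', $] = A' → ε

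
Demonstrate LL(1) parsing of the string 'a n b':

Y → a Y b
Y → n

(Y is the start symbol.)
LL(1) parsing maintains a stack (initially the start symbol over $) and the input. At each step: if the stack top is a terminal, match it against the current input token; if it is a non-terminal N, replace it with the RHS of M[N, lookahead] (the unique production whose predict set contains the lookahead).

Stack is shown with the top on the left.

Stack    Input    Action
------------------------
Y $      a n b $  output Y → a Y b
a Y b $  a n b $  match 'a'
Y b $    n b $    output Y → n
n b $    n b $    match 'n'
b $      b $      match 'b'
$        $        accept

The string is accepted.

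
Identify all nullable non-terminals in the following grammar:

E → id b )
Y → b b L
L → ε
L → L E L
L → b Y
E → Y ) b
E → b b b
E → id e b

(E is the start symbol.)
{ 'L' }

ε-productions: L → ε
So L is immediately nullable.
No further non-terminal can be added: every production for the remaining non-terminals contains a terminal or a non-nullable non-terminal.
Nullable = { 'L' }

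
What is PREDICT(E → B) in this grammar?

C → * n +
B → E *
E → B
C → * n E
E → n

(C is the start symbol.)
{ 'n' }

PREDICT(E → B) = (FIRST(RHS) \ {ε}) ∪ (FOLLOW(E) if ε ∈ FIRST(RHS), i.e. RHS ⇒* ε)
FIRST(B) = { 'n' }
FIRST(B) = { 'n' }
ε ∉ FIRST(B), so FOLLOW(E) is not added.
PREDICT(E → B) = { 'n' }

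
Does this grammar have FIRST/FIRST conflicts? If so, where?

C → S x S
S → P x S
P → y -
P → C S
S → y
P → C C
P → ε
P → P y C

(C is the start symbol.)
Yes. S → P x S / S → y on { 'y' }; P → y '-' / P → C S on { 'y' }; P → y '-' / P → C C on { 'y' }; P → y '-' / P → P y C on { 'y' }; P → C S / P → C C on { 'x', 'y' }; P → C S / P → P y C on { 'x', 'y' }; P → C C / P → P y C on { 'x', 'y' }

FIRST sets of the non-terminals at (or reachable through a nullable prefix from) the front of some alternative:
  FIRST(P) = { 'x', 'y', ε }
  FIRST(C) = { 'x', 'y' }

Productions for S:
  S → P x S: FIRST = { 'x', 'y' }
  S → y: FIRST = { 'y' }
Productions for P:
  P → y -: FIRST = { 'y' }
  P → C S: FIRST = { 'x', 'y' }
  P → C C: FIRST = { 'x', 'y' }
  P → ε: FIRST = { ε }
  P → P y C: FIRST = { 'x', 'y' }
C has only one production, so no FIRST/FIRST conflict is possible there.

Conflict for S: S → P x S and S → y
  Overlap: { 'y' }
Conflict for P: P → y - and P → C S
  Overlap: { 'y' }
Conflict for P: P → y - and P → C C
  Overlap: { 'y' }
Conflict for P: P → y - and P → P y C
  Overlap: { 'y' }
Conflict for P: P → C S and P → C C
  Overlap: { 'x', 'y' }
Conflict for P: P → C S and P → P y C
  Overlap: { 'x', 'y' }
Conflict for P: P → C C and P → P y C
  Overlap: { 'x', 'y' }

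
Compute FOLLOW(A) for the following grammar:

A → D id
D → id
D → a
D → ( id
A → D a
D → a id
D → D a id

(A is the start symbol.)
{ $ }

To compute FOLLOW(A), find every occurrence of A on a right-hand side N → α A β: add FIRST(β) \ {ε}, and if β is empty or nullable also add FOLLOW(N). Iterate to a fixed point.

A is the start symbol, so $ ∈ FOLLOW(A).
A does not occur on any right-hand side.

Taking the union: FOLLOW(A) = { $ }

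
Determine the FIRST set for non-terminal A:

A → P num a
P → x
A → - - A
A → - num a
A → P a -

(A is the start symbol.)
To compute FIRST(A), examine every production with A on the left-hand side, reading each right-hand side left to right until a non-nullable symbol is reached.

FIRST sets of the other non-terminals involved (by the same procedure, iterated to a fixed point):
  FIRST(P) = { 'x' }

From A → P num a:
  - P is a non-terminal: add FIRST(P) \ {ε} = { 'x' }
    P is not nullable, so stop
From A → - - A:
  - '-' is a terminal: add '-' and stop
From A → - num a:
  - '-' is a terminal: add '-' and stop
From A → P a -:
  - P is a non-terminal: add FIRST(P) \ {ε} = { 'x' }
    P is not nullable, so stop

Collecting: FIRST(A) = { '-', 'x' }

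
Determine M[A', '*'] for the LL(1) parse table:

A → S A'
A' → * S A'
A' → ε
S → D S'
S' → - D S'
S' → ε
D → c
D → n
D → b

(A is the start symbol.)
A' → * S A'

To find M[A', '*'], we find productions for A' where '*' is in the predict set (PREDICT(N → α) = (FIRST(α) \ {ε}) ∪ (FOLLOW(N) if α ⇒* ε)).

Relevant sets:
  FOLLOW(A') = { $ }

A' → * S A': PREDICT = { '*' }
  '*' is in predict set, so this production goes in M[A', '*']
A' → ε: PREDICT = { $ }

M[A', '*'] = A' → * S A'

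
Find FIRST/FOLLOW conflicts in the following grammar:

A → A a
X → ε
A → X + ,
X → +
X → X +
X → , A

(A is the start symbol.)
A FIRST/FOLLOW conflict occurs when a non-terminal N has a nullable alternative N → β (β ⇒* ε) and another alternative N → α with FIRST(α) ∩ FOLLOW(N) ≠ ∅: on such a lookahead the parser cannot decide between expanding α and letting N vanish via β.

Nullable non-terminals: X.
FIRST sets used below: FIRST(X) = { '+', ',', ε }

X: nullable alternative(s) X → ε; FOLLOW(X) = { '+' }
  X → ε: FIRST \ {ε} = { } — this is the only nullable alternative, skip
  X → +: FIRST \ {ε} = { '+' } — overlaps FOLLOW(X) on { '+' }: CONFLICT
  X → X +: FIRST \ {ε} = { '+', ',' } — overlaps FOLLOW(X) on { '+' }: CONFLICT
  X → , A: FIRST \ {ε} = { ',' } — disjoint from FOLLOW(X)

A has no nullable alternative, so no FIRST/FOLLOW check is needed there.

So the grammar has 2 FIRST/FOLLOW conflicts (marked CONFLICT above).

Answer: Yes. X → '+' with FOLLOW(X) on { '+' }; X → X '+' with FOLLOW(X) on { '+' }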